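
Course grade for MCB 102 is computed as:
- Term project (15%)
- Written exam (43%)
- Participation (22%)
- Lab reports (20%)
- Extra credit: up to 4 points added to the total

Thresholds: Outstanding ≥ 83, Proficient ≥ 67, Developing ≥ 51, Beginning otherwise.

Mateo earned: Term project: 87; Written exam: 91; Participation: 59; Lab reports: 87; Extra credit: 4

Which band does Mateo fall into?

Weighted total:
  Term project 87 × 0.15 = 13.05
  Written exam 91 × 0.43 = 39.13
  Participation 59 × 0.22 = 12.98
  Lab reports 87 × 0.2 = 17.4
Sum = 82.56
Extra credit: 82.56 + 4 = 86.56
86.56 ≥ 83 → Outstanding

Outstanding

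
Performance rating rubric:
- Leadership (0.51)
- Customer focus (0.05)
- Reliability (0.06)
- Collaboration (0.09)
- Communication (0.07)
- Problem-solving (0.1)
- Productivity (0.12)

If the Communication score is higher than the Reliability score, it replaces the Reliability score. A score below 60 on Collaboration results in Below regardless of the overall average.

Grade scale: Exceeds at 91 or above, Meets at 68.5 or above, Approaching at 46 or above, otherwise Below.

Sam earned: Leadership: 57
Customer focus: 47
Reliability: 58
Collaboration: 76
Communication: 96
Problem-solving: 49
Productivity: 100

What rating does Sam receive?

Communication (96) > Reliability (58), so Reliability counts as 96.
Collaboration score 76 ≥ 60: minimum met.
Weighted total:
  Leadership 57 × 0.51 = 29.07
  Customer focus 47 × 0.05 = 2.35
  Reliability 96 × 0.06 = 5.76
  Collaboration 76 × 0.09 = 6.84
  Communication 96 × 0.07 = 6.72
  Problem-solving 49 × 0.1 = 4.9
  Productivity 100 × 0.12 = 12
Sum = 67.64
67.64 is ≥ 46 and < 68.5 → Approaching

Approaching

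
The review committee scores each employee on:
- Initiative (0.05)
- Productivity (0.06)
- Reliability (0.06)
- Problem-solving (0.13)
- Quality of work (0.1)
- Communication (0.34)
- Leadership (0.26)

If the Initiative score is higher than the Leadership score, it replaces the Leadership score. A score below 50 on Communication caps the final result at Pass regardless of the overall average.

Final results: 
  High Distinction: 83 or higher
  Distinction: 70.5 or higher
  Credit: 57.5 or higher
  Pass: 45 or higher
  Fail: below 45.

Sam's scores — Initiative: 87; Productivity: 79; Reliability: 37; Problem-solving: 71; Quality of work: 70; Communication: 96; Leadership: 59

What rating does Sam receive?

Distinction

Initiative (87) > Leadership (59), so Leadership counts as 87.
Communication score 96 ≥ 50: minimum met.
Weighted total:
  Initiative 87 × 0.05 = 4.35
  Productivity 79 × 0.06 = 4.74
  Reliability 37 × 0.06 = 2.22
  Problem-solving 71 × 0.13 = 9.23
  Quality of work 70 × 0.1 = 7
  Communication 96 × 0.34 = 32.64
  Leadership 87 × 0.26 = 22.62
Sum = 82.8
82.8 is ≥ 70.5 and < 83 → Distinction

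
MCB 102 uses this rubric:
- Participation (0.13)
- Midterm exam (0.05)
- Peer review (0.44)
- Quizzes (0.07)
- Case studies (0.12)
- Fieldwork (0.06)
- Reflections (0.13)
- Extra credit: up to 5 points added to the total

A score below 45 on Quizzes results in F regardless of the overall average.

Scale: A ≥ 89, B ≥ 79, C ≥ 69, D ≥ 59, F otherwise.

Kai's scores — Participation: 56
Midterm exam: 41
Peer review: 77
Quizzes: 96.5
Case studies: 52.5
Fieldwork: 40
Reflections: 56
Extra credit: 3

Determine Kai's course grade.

D

Quizzes score 96.5 ≥ 45: minimum met.
Weighted total:
  Participation 56 × 0.13 = 7.28
  Midterm exam 41 × 0.05 = 2.05
  Peer review 77 × 0.44 = 33.88
  Quizzes 96.5 × 0.07 = 6.755
  Case studies 52.5 × 0.12 = 6.3
  Fieldwork 40 × 0.06 = 2.4
  Reflections 56 × 0.13 = 7.28
Sum = 65.945
Extra credit: 65.945 + 3 = 68.945
68.945 is ≥ 59 and < 69 → D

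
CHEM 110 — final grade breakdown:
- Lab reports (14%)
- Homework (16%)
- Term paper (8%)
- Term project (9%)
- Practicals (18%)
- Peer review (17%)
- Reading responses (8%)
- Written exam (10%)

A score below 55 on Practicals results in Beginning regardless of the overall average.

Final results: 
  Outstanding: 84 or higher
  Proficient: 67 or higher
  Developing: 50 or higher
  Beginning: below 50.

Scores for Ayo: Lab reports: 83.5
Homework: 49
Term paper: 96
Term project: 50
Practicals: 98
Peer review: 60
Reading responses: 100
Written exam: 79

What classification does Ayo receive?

Proficient

Practicals score 98 ≥ 55: minimum met.
Weighted total:
  Lab reports 83.5 × 0.14 = 11.69
  Homework 49 × 0.16 = 7.84
  Term paper 96 × 0.08 = 7.68
  Term project 50 × 0.09 = 4.5
  Practicals 98 × 0.18 = 17.64
  Peer review 60 × 0.17 = 10.2
  Reading responses 100 × 0.08 = 8
  Written exam 79 × 0.1 = 7.9
Sum = 75.45
75.45 is ≥ 67 and < 84 → Proficient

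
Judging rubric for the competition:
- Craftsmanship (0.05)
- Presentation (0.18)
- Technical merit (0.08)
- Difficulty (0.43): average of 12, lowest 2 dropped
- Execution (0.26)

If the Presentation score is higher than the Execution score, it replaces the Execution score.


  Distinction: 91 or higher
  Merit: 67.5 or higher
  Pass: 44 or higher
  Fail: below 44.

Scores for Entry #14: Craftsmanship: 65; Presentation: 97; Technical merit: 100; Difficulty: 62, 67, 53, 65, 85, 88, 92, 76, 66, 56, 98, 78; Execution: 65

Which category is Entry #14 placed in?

Difficulty: drop 53, 56 → average of remaining 10 = 777/10 = 77.7
Presentation (97) > Execution (65), so Execution counts as 97.
Weighted total:
  Craftsmanship 65 × 0.05 = 3.25
  Presentation 97 × 0.18 = 17.46
  Technical merit 100 × 0.08 = 8
  Difficulty 77.7 × 0.43 = 33.411
  Execution 97 × 0.26 = 25.22
Sum = 87.341
87.341 is ≥ 67.5 and < 91 → Merit

Merit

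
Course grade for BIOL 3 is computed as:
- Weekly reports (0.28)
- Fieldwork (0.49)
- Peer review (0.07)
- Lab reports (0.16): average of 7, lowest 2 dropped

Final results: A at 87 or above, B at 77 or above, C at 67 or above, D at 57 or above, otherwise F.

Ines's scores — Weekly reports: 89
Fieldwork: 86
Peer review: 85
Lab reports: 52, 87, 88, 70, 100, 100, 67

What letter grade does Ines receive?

A

Lab reports: drop 52, 67 → average of remaining 5 = 445/5 = 89
Weighted total:
  Weekly reports 89 × 0.28 = 24.92
  Fieldwork 86 × 0.49 = 42.14
  Peer review 85 × 0.07 = 5.95
  Lab reports 89 × 0.16 = 14.24
Sum = 87.25
87.25 ≥ 87 → A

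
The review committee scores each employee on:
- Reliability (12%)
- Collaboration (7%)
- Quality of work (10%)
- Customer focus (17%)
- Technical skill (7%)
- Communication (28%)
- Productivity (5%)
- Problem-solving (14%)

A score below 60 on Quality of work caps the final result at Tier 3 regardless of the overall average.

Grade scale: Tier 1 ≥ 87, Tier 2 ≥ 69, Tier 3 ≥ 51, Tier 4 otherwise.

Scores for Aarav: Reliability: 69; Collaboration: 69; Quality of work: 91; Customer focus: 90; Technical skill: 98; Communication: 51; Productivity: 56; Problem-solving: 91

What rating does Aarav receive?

Tier 2

Quality of work score 91 ≥ 60: minimum met.
Weighted total:
  Reliability 69 × 0.12 = 8.28
  Collaboration 69 × 0.07 = 4.83
  Quality of work 91 × 0.1 = 9.1
  Customer focus 90 × 0.17 = 15.3
  Technical skill 98 × 0.07 = 6.86
  Communication 51 × 0.28 = 14.28
  Productivity 56 × 0.05 = 2.8
  Problem-solving 91 × 0.14 = 12.74
Sum = 74.19
74.19 is ≥ 69 and < 87 → Tier 2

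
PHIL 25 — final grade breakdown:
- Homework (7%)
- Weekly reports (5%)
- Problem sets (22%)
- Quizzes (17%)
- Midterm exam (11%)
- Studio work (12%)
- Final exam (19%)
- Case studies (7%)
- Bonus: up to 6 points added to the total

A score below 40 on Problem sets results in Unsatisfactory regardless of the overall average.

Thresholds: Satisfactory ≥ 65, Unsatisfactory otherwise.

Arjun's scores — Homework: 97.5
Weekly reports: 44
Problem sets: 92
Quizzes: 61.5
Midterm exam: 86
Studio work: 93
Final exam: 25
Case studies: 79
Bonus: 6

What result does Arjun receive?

Problem sets score 92 ≥ 40: minimum met.
Weighted total:
  Homework 97.5 × 0.07 = 6.825
  Weekly reports 44 × 0.05 = 2.2
  Problem sets 92 × 0.22 = 20.24
  Quizzes 61.5 × 0.17 = 10.455
  Midterm exam 86 × 0.11 = 9.46
  Studio work 93 × 0.12 = 11.16
  Final exam 25 × 0.19 = 4.75
  Case studies 79 × 0.07 = 5.53
Sum = 70.62
Bonus: 70.62 + 6 = 76.62
76.62 ≥ 65 → Satisfactory

Satisfactory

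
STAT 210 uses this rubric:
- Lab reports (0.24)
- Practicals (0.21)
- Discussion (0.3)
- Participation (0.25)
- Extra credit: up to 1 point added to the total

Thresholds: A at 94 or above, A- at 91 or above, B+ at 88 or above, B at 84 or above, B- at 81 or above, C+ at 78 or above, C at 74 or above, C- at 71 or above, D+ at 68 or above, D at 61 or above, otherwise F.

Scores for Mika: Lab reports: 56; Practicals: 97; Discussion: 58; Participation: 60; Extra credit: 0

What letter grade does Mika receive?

D

Weighted total:
  Lab reports 56 × 0.24 = 13.44
  Practicals 97 × 0.21 = 20.37
  Discussion 58 × 0.3 = 17.4
  Participation 60 × 0.25 = 15
Sum = 66.21
Extra credit: 66.21 + 0 = 66.21
66.21 is ≥ 61 and < 68 → D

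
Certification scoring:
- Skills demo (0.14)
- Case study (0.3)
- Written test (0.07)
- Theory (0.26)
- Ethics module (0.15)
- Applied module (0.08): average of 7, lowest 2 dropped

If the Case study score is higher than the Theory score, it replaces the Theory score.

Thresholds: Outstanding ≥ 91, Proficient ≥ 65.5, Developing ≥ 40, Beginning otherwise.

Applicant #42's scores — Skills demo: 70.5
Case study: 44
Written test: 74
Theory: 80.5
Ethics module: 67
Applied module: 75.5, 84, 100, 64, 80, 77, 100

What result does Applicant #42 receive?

Applied module: drop 64, 75.5 → average of remaining 5 = 441/5 = 88.2
Case study (44) ≤ Theory (80.5), so Theory stays at 80.5.
Weighted total:
  Skills demo 70.5 × 0.14 = 9.87
  Case study 44 × 0.3 = 13.2
  Written test 74 × 0.07 = 5.18
  Theory 80.5 × 0.26 = 20.93
  Ethics module 67 × 0.15 = 10.05
  Applied module 88.2 × 0.08 = 7.056
Sum = 66.286
66.286 is ≥ 65.5 and < 91 → Proficient

Proficient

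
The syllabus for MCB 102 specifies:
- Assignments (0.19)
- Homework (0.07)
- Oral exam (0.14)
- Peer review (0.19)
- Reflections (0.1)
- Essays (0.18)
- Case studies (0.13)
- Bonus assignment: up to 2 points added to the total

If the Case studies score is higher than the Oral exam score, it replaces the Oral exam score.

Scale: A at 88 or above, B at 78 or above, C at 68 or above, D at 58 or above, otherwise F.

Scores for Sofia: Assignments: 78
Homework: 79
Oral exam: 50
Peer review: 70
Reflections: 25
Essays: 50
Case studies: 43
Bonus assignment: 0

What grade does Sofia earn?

F

Case studies (43) ≤ Oral exam (50), so Oral exam stays at 50.
Weighted total:
  Assignments 78 × 0.19 = 14.82
  Homework 79 × 0.07 = 5.53
  Oral exam 50 × 0.14 = 7
  Peer review 70 × 0.19 = 13.3
  Reflections 25 × 0.1 = 2.5
  Essays 50 × 0.18 = 9
  Case studies 43 × 0.13 = 5.59
Sum = 57.74
Bonus assignment: 57.74 + 0 = 57.74
57.74 < 58 → F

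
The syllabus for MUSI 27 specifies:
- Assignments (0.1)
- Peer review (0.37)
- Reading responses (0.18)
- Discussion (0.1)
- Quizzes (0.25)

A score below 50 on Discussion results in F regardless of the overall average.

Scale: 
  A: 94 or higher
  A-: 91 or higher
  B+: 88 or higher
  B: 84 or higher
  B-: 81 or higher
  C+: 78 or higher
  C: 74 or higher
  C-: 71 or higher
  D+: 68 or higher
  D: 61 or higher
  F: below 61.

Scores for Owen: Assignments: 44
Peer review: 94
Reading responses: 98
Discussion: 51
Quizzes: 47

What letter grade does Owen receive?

Discussion score 51 ≥ 50: minimum met.
Weighted total:
  Assignments 44 × 0.1 = 4.4
  Peer review 94 × 0.37 = 34.78
  Reading responses 98 × 0.18 = 17.64
  Discussion 51 × 0.1 = 5.1
  Quizzes 47 × 0.25 = 11.75
Sum = 73.67
73.67 is ≥ 71 and < 74 → C-

C-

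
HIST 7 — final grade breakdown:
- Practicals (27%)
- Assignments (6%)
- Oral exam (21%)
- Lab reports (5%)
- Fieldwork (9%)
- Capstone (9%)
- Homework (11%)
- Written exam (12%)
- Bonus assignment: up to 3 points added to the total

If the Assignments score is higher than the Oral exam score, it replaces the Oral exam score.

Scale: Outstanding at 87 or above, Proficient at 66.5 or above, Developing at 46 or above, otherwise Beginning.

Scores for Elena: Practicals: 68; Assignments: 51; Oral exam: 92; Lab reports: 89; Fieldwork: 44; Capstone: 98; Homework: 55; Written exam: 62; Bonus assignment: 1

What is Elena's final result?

Proficient

Assignments (51) ≤ Oral exam (92), so Oral exam stays at 92.
Weighted total:
  Practicals 68 × 0.27 = 18.36
  Assignments 51 × 0.06 = 3.06
  Oral exam 92 × 0.21 = 19.32
  Lab reports 89 × 0.05 = 4.45
  Fieldwork 44 × 0.09 = 3.96
  Capstone 98 × 0.09 = 8.82
  Homework 55 × 0.11 = 6.05
  Written exam 62 × 0.12 = 7.44
Sum = 71.46
Bonus assignment: 71.46 + 1 = 72.46
72.46 is ≥ 66.5 and < 87 → Proficient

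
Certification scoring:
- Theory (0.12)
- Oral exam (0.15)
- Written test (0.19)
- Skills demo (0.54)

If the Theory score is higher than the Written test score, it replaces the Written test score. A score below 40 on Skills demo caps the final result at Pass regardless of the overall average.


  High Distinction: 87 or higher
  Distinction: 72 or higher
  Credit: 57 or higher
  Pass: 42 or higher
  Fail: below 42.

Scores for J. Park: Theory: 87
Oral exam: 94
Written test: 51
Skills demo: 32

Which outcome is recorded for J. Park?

Theory (87) > Written test (51), so Written test counts as 87.
Skills demo score 32 < 40: minimum not met.
Weighted total:
  Theory 87 × 0.12 = 10.44
  Oral exam 94 × 0.15 = 14.1
  Written test 87 × 0.19 = 16.53
  Skills demo 32 × 0.54 = 17.28
Sum = 58.35
58.35 would be Credit; cap at Pass applies → Pass.

Pass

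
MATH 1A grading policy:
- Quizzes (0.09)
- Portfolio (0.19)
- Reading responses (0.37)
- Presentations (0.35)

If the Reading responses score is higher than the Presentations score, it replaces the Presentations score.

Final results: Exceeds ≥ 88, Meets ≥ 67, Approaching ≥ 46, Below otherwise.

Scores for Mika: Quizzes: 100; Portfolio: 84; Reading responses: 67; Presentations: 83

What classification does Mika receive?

Meets

Reading responses (67) ≤ Presentations (83), so Presentations stays at 83.
Weighted total:
  Quizzes 100 × 0.09 = 9
  Portfolio 84 × 0.19 = 15.96
  Reading responses 67 × 0.37 = 24.79
  Presentations 83 × 0.35 = 29.05
Sum = 78.8
78.8 is ≥ 67 and < 88 → Meets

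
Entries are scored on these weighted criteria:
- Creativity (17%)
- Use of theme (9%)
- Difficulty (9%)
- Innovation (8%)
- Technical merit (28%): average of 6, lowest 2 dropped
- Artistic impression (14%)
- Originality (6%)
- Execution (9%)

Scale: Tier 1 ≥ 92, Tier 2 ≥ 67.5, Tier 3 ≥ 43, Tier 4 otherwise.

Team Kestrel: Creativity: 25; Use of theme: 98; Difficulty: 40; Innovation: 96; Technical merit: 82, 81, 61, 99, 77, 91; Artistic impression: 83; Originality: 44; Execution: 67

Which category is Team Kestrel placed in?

Tier 2

Technical merit: drop 61, 77 → average of remaining 4 = 353/4 = 88.25
Weighted total:
  Creativity 25 × 0.17 = 4.25
  Use of theme 98 × 0.09 = 8.82
  Difficulty 40 × 0.09 = 3.6
  Innovation 96 × 0.08 = 7.68
  Technical merit 88.25 × 0.28 = 24.71
  Artistic impression 83 × 0.14 = 11.62
  Originality 44 × 0.06 = 2.64
  Execution 67 × 0.09 = 6.03
Sum = 69.35
69.35 is ≥ 67.5 and < 92 → Tier 2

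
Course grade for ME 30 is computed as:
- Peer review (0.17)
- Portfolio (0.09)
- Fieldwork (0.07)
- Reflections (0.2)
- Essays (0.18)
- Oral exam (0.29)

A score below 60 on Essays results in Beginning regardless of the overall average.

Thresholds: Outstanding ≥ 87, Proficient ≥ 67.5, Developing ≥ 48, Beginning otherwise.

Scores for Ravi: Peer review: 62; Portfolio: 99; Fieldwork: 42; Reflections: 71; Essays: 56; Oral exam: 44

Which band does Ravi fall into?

Beginning

Essays score 56 < 60: minimum not met.
Weighted total:
  Peer review 62 × 0.17 = 10.54
  Portfolio 99 × 0.09 = 8.91
  Fieldwork 42 × 0.07 = 2.94
  Reflections 71 × 0.2 = 14.2
  Essays 56 × 0.18 = 10.08
  Oral exam 44 × 0.29 = 12.76
Sum = 59.43
Because the Essays minimum was not met, the result is Beginning.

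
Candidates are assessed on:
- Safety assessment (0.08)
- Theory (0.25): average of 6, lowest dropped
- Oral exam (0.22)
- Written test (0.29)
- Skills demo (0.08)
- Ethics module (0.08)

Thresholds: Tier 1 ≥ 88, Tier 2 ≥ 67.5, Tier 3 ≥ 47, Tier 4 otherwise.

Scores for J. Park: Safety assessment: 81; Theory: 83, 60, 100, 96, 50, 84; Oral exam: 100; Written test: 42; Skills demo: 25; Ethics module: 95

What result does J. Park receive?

Tier 2

Theory: drop 50 → average of remaining 5 = 423/5 = 84.6
Weighted total:
  Safety assessment 81 × 0.08 = 6.48
  Theory 84.6 × 0.25 = 21.15
  Oral exam 100 × 0.22 = 22
  Written test 42 × 0.29 = 12.18
  Skills demo 25 × 0.08 = 2
  Ethics module 95 × 0.08 = 7.6
Sum = 71.41
71.41 is ≥ 67.5 and < 88 → Tier 2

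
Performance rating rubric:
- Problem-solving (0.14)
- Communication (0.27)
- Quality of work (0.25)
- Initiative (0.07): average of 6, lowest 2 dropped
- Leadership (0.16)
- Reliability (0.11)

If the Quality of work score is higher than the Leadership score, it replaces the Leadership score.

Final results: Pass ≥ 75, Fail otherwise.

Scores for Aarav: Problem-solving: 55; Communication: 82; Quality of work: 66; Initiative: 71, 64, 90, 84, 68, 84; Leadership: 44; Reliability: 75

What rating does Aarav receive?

Initiative: drop 64, 68 → average of remaining 4 = 329/4 = 82.25
Quality of work (66) > Leadership (44), so Leadership counts as 66.
Weighted total:
  Problem-solving 55 × 0.14 = 7.7
  Communication 82 × 0.27 = 22.14
  Quality of work 66 × 0.25 = 16.5
  Initiative 82.25 × 0.07 = 5.7575
  Leadership 66 × 0.16 = 10.56
  Reliability 75 × 0.11 = 8.25
Sum = 70.9075
70.9075 < 75 → Fail

Fail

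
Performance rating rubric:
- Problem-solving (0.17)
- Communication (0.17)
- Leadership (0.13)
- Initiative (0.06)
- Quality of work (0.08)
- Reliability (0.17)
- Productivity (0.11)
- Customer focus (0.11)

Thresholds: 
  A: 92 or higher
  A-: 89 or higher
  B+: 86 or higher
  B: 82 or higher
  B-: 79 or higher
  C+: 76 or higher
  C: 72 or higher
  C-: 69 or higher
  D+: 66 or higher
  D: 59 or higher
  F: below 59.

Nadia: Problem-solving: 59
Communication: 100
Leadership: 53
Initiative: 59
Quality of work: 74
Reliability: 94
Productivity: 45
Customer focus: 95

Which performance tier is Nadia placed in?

Weighted total:
  Problem-solving 59 × 0.17 = 10.03
  Communication 100 × 0.17 = 17
  Leadership 53 × 0.13 = 6.89
  Initiative 59 × 0.06 = 3.54
  Quality of work 74 × 0.08 = 5.92
  Reliability 94 × 0.17 = 15.98
  Productivity 45 × 0.11 = 4.95
  Customer focus 95 × 0.11 = 10.45
Sum = 74.76
74.76 is ≥ 72 and < 76 → C

C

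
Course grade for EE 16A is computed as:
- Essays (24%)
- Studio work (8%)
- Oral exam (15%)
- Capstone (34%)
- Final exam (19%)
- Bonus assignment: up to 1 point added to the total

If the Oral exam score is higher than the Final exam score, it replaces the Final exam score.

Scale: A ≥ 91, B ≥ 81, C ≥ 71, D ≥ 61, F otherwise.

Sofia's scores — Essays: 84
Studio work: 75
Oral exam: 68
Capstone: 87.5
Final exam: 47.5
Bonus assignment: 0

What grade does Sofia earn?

Oral exam (68) > Final exam (47.5), so Final exam counts as 68.
Weighted total:
  Essays 84 × 0.24 = 20.16
  Studio work 75 × 0.08 = 6
  Oral exam 68 × 0.15 = 10.2
  Capstone 87.5 × 0.34 = 29.75
  Final exam 68 × 0.19 = 12.92
Sum = 79.03
Bonus assignment: 79.03 + 0 = 79.03
79.03 is ≥ 71 and < 81 → C

C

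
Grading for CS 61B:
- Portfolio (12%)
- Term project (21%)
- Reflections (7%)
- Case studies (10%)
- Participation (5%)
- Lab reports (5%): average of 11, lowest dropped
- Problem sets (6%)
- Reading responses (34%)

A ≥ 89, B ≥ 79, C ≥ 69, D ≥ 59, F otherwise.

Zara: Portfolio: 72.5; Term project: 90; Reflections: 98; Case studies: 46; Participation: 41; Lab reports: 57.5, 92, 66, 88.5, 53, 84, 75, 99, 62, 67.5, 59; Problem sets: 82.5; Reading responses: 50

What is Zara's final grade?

D

Lab reports: drop 53 → average of remaining 10 = 750.5/10 = 75.05
Weighted total:
  Portfolio 72.5 × 0.12 = 8.7
  Term project 90 × 0.21 = 18.9
  Reflections 98 × 0.07 = 6.86
  Case studies 46 × 0.1 = 4.6
  Participation 41 × 0.05 = 2.05
  Lab reports 75.05 × 0.05 = 3.7525
  Problem sets 82.5 × 0.06 = 4.95
  Reading responses 50 × 0.34 = 17
Sum = 66.8125
66.8125 is ≥ 59 and < 69 → D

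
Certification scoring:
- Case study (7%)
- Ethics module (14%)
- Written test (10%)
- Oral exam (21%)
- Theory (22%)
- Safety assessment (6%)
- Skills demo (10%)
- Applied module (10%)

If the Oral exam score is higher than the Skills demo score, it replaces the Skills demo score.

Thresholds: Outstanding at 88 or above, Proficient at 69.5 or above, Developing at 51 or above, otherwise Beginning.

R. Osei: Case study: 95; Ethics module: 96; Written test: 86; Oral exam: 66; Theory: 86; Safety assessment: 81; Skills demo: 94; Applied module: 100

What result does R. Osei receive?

Proficient

Oral exam (66) ≤ Skills demo (94), so Skills demo stays at 94.
Weighted total:
  Case study 95 × 0.07 = 6.65
  Ethics module 96 × 0.14 = 13.44
  Written test 86 × 0.1 = 8.6
  Oral exam 66 × 0.21 = 13.86
  Theory 86 × 0.22 = 18.92
  Safety assessment 81 × 0.06 = 4.86
  Skills demo 94 × 0.1 = 9.4
  Applied module 100 × 0.1 = 10
Sum = 85.73
85.73 is ≥ 69.5 and < 88 → Proficient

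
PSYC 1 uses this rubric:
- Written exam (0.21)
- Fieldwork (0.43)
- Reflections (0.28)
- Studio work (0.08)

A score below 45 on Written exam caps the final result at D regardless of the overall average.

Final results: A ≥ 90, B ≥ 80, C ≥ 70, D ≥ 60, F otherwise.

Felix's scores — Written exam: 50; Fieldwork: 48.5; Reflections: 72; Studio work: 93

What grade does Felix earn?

Written exam score 50 ≥ 45: minimum met.
Weighted total:
  Written exam 50 × 0.21 = 10.5
  Fieldwork 48.5 × 0.43 = 20.855
  Reflections 72 × 0.28 = 20.16
  Studio work 93 × 0.08 = 7.44
Sum = 58.955
58.955 < 60 → F

F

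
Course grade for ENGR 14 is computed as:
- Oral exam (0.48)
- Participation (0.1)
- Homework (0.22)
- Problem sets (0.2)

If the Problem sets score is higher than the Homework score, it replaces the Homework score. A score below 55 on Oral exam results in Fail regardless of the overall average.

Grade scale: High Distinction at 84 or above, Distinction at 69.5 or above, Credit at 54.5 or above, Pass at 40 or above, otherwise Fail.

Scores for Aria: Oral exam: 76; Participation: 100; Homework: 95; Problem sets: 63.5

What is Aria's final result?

Distinction

Problem sets (63.5) ≤ Homework (95), so Homework stays at 95.
Oral exam score 76 ≥ 55: minimum met.
Weighted total:
  Oral exam 76 × 0.48 = 36.48
  Participation 100 × 0.1 = 10
  Homework 95 × 0.22 = 20.9
  Problem sets 63.5 × 0.2 = 12.7
Sum = 80.08
80.08 is ≥ 69.5 and < 84 → Distinction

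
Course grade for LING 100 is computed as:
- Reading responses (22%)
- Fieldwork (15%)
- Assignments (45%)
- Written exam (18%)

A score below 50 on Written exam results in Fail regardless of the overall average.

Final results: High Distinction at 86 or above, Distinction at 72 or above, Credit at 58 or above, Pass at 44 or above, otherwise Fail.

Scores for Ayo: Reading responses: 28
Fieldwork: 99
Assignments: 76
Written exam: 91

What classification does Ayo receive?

Written exam score 91 ≥ 50: minimum met.
Weighted total:
  Reading responses 28 × 0.22 = 6.16
  Fieldwork 99 × 0.15 = 14.85
  Assignments 76 × 0.45 = 34.2
  Written exam 91 × 0.18 = 16.38
Sum = 71.59
71.59 is ≥ 58 and < 72 → Credit

Credit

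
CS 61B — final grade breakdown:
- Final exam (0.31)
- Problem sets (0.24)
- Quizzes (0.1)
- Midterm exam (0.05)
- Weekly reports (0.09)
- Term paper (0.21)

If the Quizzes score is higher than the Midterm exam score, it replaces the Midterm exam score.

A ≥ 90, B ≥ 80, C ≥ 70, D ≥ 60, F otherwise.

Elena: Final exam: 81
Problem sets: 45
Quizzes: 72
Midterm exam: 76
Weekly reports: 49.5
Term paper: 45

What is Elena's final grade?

D

Quizzes (72) ≤ Midterm exam (76), so Midterm exam stays at 76.
Weighted total:
  Final exam 81 × 0.31 = 25.11
  Problem sets 45 × 0.24 = 10.8
  Quizzes 72 × 0.1 = 7.2
  Midterm exam 76 × 0.05 = 3.8
  Weekly reports 49.5 × 0.09 = 4.455
  Term paper 45 × 0.21 = 9.45
Sum = 60.815
60.815 is ≥ 60 and < 70 → D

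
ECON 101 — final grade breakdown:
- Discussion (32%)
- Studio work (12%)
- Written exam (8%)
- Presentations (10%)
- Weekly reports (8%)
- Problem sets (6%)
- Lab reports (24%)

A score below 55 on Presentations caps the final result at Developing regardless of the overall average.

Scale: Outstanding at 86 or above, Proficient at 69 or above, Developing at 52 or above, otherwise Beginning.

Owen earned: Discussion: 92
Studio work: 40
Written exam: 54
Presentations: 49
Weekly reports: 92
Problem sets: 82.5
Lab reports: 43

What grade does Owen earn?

Developing

Presentations score 49 < 55: minimum not met.
Weighted total:
  Discussion 92 × 0.32 = 29.44
  Studio work 40 × 0.12 = 4.8
  Written exam 54 × 0.08 = 4.32
  Presentations 49 × 0.1 = 4.9
  Weekly reports 92 × 0.08 = 7.36
  Problem sets 82.5 × 0.06 = 4.95
  Lab reports 43 × 0.24 = 10.32
Sum = 66.09
66.09 would be Developing; cap at Developing applies → Developing.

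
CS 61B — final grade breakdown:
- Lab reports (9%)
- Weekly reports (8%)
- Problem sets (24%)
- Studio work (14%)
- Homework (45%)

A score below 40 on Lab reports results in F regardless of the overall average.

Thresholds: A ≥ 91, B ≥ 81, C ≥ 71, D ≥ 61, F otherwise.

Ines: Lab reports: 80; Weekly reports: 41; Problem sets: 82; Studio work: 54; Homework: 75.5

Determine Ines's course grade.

C

Lab reports score 80 ≥ 40: minimum met.
Weighted total:
  Lab reports 80 × 0.09 = 7.2
  Weekly reports 41 × 0.08 = 3.28
  Problem sets 82 × 0.24 = 19.68
  Studio work 54 × 0.14 = 7.56
  Homework 75.5 × 0.45 = 33.975
Sum = 71.695
71.695 is ≥ 71 and < 81 → C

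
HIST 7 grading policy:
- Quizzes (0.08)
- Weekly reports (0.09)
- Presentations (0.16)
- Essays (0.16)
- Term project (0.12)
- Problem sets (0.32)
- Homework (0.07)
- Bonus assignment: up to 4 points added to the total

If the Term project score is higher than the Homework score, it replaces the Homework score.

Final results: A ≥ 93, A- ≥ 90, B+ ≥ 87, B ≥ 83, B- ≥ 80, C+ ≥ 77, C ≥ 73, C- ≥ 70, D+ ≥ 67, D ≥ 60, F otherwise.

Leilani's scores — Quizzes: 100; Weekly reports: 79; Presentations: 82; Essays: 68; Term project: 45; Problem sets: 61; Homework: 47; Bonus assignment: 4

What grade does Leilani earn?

Term project (45) ≤ Homework (47), so Homework stays at 47.
Weighted total:
  Quizzes 100 × 0.08 = 8
  Weekly reports 79 × 0.09 = 7.11
  Presentations 82 × 0.16 = 13.12
  Essays 68 × 0.16 = 10.88
  Term project 45 × 0.12 = 5.4
  Problem sets 61 × 0.32 = 19.52
  Homework 47 × 0.07 = 3.29
Sum = 67.32
Bonus assignment: 67.32 + 4 = 71.32
71.32 is ≥ 70 and < 73 → C-

C-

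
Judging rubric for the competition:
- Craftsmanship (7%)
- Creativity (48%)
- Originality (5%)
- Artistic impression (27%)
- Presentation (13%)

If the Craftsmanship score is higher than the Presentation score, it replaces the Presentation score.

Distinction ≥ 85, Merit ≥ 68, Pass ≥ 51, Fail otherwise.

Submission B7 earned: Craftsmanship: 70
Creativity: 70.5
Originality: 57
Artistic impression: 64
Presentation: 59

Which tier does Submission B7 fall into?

Pass

Craftsmanship (70) > Presentation (59), so Presentation counts as 70.
Weighted total:
  Craftsmanship 70 × 0.07 = 4.9
  Creativity 70.5 × 0.48 = 33.84
  Originality 57 × 0.05 = 2.85
  Artistic impression 64 × 0.27 = 17.28
  Presentation 70 × 0.13 = 9.1
Sum = 67.97
67.97 is ≥ 51 and < 68 → Pass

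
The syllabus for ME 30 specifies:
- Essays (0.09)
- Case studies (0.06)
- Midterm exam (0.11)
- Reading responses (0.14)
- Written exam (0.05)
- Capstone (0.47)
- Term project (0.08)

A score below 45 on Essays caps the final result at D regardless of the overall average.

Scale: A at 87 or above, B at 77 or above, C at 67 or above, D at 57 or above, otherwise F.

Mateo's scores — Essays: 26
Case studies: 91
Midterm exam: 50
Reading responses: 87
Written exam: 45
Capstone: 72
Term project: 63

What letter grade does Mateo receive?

Essays score 26 < 45: minimum not met.
Weighted total:
  Essays 26 × 0.09 = 2.34
  Case studies 91 × 0.06 = 5.46
  Midterm exam 50 × 0.11 = 5.5
  Reading responses 87 × 0.14 = 12.18
  Written exam 45 × 0.05 = 2.25
  Capstone 72 × 0.47 = 33.84
  Term project 63 × 0.08 = 5.04
Sum = 66.61
66.61 would be D; cap at D applies → D.

D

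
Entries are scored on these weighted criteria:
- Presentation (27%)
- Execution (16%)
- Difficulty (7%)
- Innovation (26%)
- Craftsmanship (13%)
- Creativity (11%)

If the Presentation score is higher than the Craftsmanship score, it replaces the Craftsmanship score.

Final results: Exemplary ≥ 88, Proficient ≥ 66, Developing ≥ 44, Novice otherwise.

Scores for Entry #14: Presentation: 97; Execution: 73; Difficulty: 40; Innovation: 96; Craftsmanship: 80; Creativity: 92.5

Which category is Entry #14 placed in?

Presentation (97) > Craftsmanship (80), so Craftsmanship counts as 97.
Weighted total:
  Presentation 97 × 0.27 = 26.19
  Execution 73 × 0.16 = 11.68
  Difficulty 40 × 0.07 = 2.8
  Innovation 96 × 0.26 = 24.96
  Craftsmanship 97 × 0.13 = 12.61
  Creativity 92.5 × 0.11 = 10.175
Sum = 88.415
88.415 ≥ 88 → Exemplary

Exemplary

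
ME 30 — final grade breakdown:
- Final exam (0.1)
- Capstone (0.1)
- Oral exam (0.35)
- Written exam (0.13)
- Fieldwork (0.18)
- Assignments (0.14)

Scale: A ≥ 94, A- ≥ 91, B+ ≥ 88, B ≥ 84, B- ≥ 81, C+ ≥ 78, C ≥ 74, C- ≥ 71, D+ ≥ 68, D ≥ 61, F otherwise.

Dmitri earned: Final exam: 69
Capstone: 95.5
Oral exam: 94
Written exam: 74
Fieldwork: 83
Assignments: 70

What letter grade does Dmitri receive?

Weighted total:
  Final exam 69 × 0.1 = 6.9
  Capstone 95.5 × 0.1 = 9.55
  Oral exam 94 × 0.35 = 32.9
  Written exam 74 × 0.13 = 9.62
  Fieldwork 83 × 0.18 = 14.94
  Assignments 70 × 0.14 = 9.8
Sum = 83.71
83.71 is ≥ 81 and < 84 → B-

B-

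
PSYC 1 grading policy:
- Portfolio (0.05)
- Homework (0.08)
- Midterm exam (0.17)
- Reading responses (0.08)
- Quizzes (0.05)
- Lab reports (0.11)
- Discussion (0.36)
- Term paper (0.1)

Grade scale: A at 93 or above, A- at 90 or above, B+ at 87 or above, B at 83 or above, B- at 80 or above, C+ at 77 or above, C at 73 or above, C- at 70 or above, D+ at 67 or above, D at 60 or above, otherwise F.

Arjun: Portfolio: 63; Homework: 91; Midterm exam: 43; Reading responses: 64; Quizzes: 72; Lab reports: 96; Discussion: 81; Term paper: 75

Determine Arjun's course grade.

C

Weighted total:
  Portfolio 63 × 0.05 = 3.15
  Homework 91 × 0.08 = 7.28
  Midterm exam 43 × 0.17 = 7.31
  Reading responses 64 × 0.08 = 5.12
  Quizzes 72 × 0.05 = 3.6
  Lab reports 96 × 0.11 = 10.56
  Discussion 81 × 0.36 = 29.16
  Term paper 75 × 0.1 = 7.5
Sum = 73.68
73.68 is ≥ 73 and < 77 → C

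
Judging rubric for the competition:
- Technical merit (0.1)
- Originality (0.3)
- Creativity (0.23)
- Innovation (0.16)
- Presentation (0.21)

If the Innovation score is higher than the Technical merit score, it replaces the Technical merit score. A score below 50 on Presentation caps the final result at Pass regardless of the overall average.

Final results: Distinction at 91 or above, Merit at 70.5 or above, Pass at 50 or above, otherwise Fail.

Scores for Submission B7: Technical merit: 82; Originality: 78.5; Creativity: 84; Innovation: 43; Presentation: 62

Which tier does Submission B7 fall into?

Innovation (43) ≤ Technical merit (82), so Technical merit stays at 82.
Presentation score 62 ≥ 50: minimum met.
Weighted total:
  Technical merit 82 × 0.1 = 8.2
  Originality 78.5 × 0.3 = 23.55
  Creativity 84 × 0.23 = 19.32
  Innovation 43 × 0.16 = 6.88
  Presentation 62 × 0.21 = 13.02
Sum = 70.97
70.97 is ≥ 70.5 and < 91 → Merit

Merit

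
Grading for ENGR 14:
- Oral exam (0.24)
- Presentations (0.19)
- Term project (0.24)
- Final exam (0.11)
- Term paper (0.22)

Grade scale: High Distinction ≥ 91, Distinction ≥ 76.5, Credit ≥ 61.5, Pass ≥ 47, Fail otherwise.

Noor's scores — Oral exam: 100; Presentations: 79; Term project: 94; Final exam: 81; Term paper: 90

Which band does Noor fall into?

Weighted total:
  Oral exam 100 × 0.24 = 24
  Presentations 79 × 0.19 = 15.01
  Term project 94 × 0.24 = 22.56
  Final exam 81 × 0.11 = 8.91
  Term paper 90 × 0.22 = 19.8
Sum = 90.28
90.28 is ≥ 76.5 and < 91 → Distinction

Distinction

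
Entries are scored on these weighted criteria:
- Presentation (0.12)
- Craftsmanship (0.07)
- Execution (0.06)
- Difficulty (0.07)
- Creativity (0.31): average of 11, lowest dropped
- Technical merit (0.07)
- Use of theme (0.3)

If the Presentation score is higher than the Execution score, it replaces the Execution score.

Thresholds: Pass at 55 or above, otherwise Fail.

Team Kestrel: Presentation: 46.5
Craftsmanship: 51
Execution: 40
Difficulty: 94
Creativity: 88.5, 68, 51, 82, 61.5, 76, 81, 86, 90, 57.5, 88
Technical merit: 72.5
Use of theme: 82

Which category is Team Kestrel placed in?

Pass

Creativity: drop 51 → average of remaining 10 = 778.5/10 = 77.85
Presentation (46.5) > Execution (40), so Execution counts as 46.5.
Weighted total:
  Presentation 46.5 × 0.12 = 5.58
  Craftsmanship 51 × 0.07 = 3.57
  Execution 46.5 × 0.06 = 2.79
  Difficulty 94 × 0.07 = 6.58
  Creativity 77.85 × 0.31 = 24.1335
  Technical merit 72.5 × 0.07 = 5.075
  Use of theme 82 × 0.3 = 24.6
Sum = 72.3285
72.3285 ≥ 55 → Pass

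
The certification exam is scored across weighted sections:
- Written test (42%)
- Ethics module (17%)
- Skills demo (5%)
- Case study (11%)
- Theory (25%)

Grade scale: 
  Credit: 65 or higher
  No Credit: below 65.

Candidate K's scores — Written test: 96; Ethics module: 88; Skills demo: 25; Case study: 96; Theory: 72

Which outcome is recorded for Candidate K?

Weighted total:
  Written test 96 × 0.42 = 40.32
  Ethics module 88 × 0.17 = 14.96
  Skills demo 25 × 0.05 = 1.25
  Case study 96 × 0.11 = 10.56
  Theory 72 × 0.25 = 18
Sum = 85.09
85.09 ≥ 65 → Credit

Credit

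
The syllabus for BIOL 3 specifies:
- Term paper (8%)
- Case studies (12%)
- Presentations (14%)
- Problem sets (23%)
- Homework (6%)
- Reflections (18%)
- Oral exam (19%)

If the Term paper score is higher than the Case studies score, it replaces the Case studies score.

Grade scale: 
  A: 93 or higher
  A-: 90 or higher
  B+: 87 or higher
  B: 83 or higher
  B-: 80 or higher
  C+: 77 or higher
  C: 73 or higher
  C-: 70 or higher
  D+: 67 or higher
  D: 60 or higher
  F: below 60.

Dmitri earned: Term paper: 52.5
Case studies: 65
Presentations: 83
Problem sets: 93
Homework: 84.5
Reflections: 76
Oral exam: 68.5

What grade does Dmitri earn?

C

Term paper (52.5) ≤ Case studies (65), so Case studies stays at 65.
Weighted total:
  Term paper 52.5 × 0.08 = 4.2
  Case studies 65 × 0.12 = 7.8
  Presentations 83 × 0.14 = 11.62
  Problem sets 93 × 0.23 = 21.39
  Homework 84.5 × 0.06 = 5.07
  Reflections 76 × 0.18 = 13.68
  Oral exam 68.5 × 0.19 = 13.015
Sum = 76.775
76.775 is ≥ 73 and < 77 → C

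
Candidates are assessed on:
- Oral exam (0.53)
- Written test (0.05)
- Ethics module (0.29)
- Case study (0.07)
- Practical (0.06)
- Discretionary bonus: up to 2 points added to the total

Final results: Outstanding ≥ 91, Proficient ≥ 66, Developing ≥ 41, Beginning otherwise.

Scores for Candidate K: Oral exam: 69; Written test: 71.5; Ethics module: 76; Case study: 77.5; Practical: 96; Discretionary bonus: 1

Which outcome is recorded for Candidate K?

Proficient

Weighted total:
  Oral exam 69 × 0.53 = 36.57
  Written test 71.5 × 0.05 = 3.575
  Ethics module 76 × 0.29 = 22.04
  Case study 77.5 × 0.07 = 5.425
  Practical 96 × 0.06 = 5.76
Sum = 73.37
Discretionary bonus: 73.37 + 1 = 74.37
74.37 is ≥ 66 and < 91 → Proficient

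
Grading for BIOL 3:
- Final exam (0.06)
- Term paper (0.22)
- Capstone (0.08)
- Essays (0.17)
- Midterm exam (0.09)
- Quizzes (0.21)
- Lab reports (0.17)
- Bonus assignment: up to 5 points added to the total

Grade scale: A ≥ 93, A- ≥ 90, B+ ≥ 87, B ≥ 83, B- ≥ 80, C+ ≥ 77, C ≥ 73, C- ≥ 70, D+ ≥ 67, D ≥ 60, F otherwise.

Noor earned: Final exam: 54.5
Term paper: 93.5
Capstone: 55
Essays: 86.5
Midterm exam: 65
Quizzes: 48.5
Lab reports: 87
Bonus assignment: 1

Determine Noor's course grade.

Weighted total:
  Final exam 54.5 × 0.06 = 3.27
  Term paper 93.5 × 0.22 = 20.57
  Capstone 55 × 0.08 = 4.4
  Essays 86.5 × 0.17 = 14.705
  Midterm exam 65 × 0.09 = 5.85
  Quizzes 48.5 × 0.21 = 10.185
  Lab reports 87 × 0.17 = 14.79
Sum = 73.77
Bonus assignment: 73.77 + 1 = 74.77
74.77 is ≥ 73 and < 77 → C

C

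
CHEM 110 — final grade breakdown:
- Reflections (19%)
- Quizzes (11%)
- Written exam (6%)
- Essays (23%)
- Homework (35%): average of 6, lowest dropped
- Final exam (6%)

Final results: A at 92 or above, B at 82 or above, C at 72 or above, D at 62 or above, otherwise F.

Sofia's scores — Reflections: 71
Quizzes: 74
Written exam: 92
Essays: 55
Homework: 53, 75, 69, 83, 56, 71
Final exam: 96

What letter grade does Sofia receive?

D

Homework: drop 53 → average of remaining 5 = 354/5 = 70.8
Weighted total:
  Reflections 71 × 0.19 = 13.49
  Quizzes 74 × 0.11 = 8.14
  Written exam 92 × 0.06 = 5.52
  Essays 55 × 0.23 = 12.65
  Homework 70.8 × 0.35 = 24.78
  Final exam 96 × 0.06 = 5.76
Sum = 70.34
70.34 is ≥ 62 and < 72 → D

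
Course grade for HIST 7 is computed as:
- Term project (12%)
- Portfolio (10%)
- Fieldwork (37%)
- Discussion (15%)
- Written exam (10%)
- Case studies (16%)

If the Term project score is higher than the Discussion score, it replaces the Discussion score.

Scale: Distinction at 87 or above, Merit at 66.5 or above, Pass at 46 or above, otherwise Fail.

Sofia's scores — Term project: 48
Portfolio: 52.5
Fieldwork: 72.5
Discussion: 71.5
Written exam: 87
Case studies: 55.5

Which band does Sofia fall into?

Term project (48) ≤ Discussion (71.5), so Discussion stays at 71.5.
Weighted total:
  Term project 48 × 0.12 = 5.76
  Portfolio 52.5 × 0.1 = 5.25
  Fieldwork 72.5 × 0.37 = 26.825
  Discussion 71.5 × 0.15 = 10.725
  Written exam 87 × 0.1 = 8.7
  Case studies 55.5 × 0.16 = 8.88
Sum = 66.14
66.14 is ≥ 46 and < 66.5 → Pass

Pass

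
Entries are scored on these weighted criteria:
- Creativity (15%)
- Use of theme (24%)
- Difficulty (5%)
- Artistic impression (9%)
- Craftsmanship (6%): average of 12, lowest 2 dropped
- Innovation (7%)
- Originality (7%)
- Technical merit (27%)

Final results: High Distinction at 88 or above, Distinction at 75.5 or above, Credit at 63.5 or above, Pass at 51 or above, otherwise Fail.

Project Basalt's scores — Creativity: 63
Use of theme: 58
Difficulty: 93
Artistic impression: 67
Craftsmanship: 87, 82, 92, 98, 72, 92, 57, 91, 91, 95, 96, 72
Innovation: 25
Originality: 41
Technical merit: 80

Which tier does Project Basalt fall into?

Craftsmanship: drop 57, 72 → average of remaining 10 = 896/10 = 89.6
Weighted total:
  Creativity 63 × 0.15 = 9.45
  Use of theme 58 × 0.24 = 13.92
  Difficulty 93 × 0.05 = 4.65
  Artistic impression 67 × 0.09 = 6.03
  Craftsmanship 89.6 × 0.06 = 5.376
  Innovation 25 × 0.07 = 1.75
  Originality 41 × 0.07 = 2.87
  Technical merit 80 × 0.27 = 21.6
Sum = 65.646
65.646 is ≥ 63.5 and < 75.5 → Credit

Credit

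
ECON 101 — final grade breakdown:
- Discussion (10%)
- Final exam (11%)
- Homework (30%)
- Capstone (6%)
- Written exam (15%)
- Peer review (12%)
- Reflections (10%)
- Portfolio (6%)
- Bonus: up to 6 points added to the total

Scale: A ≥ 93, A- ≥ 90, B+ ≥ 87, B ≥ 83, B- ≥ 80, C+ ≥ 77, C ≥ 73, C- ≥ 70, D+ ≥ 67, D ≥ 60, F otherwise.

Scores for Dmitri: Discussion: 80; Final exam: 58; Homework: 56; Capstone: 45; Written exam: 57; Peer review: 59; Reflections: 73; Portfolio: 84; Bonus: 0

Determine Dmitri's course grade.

D

Weighted total:
  Discussion 80 × 0.1 = 8
  Final exam 58 × 0.11 = 6.38
  Homework 56 × 0.3 = 16.8
  Capstone 45 × 0.06 = 2.7
  Written exam 57 × 0.15 = 8.55
  Peer review 59 × 0.12 = 7.08
  Reflections 73 × 0.1 = 7.3
  Portfolio 84 × 0.06 = 5.04
Sum = 61.85
Bonus: 61.85 + 0 = 61.85
61.85 is ≥ 60 and < 67 → D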